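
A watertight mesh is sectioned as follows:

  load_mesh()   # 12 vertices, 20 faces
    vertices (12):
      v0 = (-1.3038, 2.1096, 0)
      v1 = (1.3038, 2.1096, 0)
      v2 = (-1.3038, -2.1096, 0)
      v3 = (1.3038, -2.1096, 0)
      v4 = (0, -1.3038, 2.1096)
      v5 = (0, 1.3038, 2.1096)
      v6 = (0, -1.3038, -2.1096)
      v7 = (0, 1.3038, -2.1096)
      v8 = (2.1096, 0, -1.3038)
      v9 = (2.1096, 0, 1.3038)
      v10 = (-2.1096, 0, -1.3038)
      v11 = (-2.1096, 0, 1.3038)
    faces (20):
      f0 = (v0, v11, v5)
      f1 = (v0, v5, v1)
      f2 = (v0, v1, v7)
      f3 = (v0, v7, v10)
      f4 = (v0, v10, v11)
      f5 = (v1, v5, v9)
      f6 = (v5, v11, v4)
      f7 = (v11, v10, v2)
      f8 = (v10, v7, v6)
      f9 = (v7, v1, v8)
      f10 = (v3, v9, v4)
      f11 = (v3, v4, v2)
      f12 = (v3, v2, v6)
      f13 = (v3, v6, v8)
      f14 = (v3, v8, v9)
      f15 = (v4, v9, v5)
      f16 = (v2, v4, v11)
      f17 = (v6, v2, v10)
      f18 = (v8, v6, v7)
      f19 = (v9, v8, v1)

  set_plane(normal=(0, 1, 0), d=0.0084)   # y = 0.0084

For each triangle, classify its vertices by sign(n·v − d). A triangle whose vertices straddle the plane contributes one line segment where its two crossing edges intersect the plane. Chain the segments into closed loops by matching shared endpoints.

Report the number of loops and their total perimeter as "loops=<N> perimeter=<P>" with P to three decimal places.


loops=1 perimeter=14.228

Straddling triangles (10 of 20):
  (v0,v11,v5) [+-+] → (-2.10639, 0.0084, 1.29861)–(-2.09601, 0.0084, 1.30899)  len=0.0147
  (v0,v7,v10) [++-] → (-2.09601, 0.0084, -1.30899)–(-2.10639, 0.0084, -1.29861)  len=0.0147
  (v0,v10,v11) [+--] → (-2.10639, 0.0084, -1.29861)–(-2.10639, 0.0084, 1.29861)  len=2.5972
  (v1,v5,v9) [++-] → (2.09601, 0.0084, 1.30899)–(2.10639, 0.0084, 1.29861)  len=0.0147
  (v5,v11,v4) [+--] → (-2.09601, 0.0084, 1.30899)–(0, 0.0084, 2.1096)  len=2.2437
  (v10,v7,v6) [-+-] → (-2.09601, 0.0084, -1.30899)–(0, 0.0084, -2.1096)  len=2.2437
  (v7,v1,v8) [++-] → (2.10639, 0.0084, -1.29861)–(2.09601, 0.0084, -1.30899)  len=0.0147
  (v4,v9,v5) [--+] → (2.09601, 0.0084, 1.30899)–(0, 0.0084, 2.1096)  len=2.2437
  (v8,v6,v7) [--+] → (0, 0.0084, -2.1096)–(2.09601, 0.0084, -1.30899)  len=2.2437
  (v9,v8,v1) [--+] → (2.10639, 0.0084, -1.29861)–(2.10639, 0.0084, 1.29861)  len=2.5972

Chained into 1 loop(s):
  loop 1: 10 segments, perimeter = 14.2280
Total perimeter = 14.228


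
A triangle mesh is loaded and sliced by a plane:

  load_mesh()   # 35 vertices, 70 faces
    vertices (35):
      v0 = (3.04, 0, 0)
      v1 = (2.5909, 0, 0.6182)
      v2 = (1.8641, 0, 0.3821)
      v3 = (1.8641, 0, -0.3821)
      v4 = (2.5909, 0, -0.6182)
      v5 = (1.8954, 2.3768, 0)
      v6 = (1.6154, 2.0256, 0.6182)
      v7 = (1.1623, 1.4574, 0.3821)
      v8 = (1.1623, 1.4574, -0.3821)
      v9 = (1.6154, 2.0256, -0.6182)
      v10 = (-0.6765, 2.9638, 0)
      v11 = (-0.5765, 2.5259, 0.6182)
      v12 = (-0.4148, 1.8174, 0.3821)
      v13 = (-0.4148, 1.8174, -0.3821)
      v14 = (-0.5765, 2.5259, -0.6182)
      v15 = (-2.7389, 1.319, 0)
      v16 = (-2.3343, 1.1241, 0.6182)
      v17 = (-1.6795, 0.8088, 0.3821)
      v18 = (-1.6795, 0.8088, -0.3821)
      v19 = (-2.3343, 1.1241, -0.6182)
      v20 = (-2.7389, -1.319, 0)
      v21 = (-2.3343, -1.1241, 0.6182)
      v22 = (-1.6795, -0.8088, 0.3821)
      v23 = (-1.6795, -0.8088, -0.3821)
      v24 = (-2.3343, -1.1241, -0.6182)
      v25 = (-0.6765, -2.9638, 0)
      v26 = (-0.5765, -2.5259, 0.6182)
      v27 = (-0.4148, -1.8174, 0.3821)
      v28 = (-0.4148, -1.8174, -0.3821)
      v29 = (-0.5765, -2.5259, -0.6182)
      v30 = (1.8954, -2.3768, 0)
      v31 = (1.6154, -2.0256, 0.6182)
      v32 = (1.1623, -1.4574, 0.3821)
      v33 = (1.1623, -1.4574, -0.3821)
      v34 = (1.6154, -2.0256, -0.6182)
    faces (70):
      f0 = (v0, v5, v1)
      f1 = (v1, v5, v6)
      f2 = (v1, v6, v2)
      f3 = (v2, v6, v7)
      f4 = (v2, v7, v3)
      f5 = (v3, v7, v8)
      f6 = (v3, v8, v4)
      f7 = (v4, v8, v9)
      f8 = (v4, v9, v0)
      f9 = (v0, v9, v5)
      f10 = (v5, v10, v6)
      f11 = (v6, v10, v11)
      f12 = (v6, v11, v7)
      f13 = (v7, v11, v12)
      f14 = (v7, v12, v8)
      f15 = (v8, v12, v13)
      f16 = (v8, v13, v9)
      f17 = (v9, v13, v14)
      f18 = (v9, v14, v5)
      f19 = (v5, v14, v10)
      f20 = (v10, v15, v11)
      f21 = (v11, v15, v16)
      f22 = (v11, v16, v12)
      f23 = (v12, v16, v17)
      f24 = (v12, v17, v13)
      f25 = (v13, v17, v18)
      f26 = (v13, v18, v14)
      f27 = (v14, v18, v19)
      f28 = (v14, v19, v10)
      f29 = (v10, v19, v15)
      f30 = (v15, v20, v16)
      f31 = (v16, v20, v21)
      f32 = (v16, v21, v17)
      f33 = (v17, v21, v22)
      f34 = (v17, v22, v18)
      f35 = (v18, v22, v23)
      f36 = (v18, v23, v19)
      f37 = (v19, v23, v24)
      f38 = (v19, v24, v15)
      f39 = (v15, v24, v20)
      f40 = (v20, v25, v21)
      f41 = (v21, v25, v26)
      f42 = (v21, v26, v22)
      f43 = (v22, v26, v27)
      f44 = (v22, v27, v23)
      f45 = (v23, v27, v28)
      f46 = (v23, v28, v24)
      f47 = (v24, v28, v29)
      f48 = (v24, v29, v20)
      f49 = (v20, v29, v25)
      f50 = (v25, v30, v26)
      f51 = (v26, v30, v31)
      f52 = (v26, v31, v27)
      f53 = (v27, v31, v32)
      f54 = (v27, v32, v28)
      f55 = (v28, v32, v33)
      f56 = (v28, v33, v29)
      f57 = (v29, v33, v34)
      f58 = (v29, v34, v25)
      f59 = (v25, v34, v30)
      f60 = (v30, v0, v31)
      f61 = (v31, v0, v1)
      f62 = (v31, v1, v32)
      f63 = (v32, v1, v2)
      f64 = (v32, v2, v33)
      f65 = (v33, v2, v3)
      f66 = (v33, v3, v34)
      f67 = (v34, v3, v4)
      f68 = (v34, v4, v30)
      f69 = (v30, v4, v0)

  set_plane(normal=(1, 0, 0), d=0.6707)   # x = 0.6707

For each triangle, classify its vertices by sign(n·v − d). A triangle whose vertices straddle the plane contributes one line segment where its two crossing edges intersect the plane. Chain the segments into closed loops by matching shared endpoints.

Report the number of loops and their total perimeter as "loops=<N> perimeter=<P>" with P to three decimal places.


Straddling triangles (20 of 70):
  (v5,v10,v6) [+-+] → (0.6707, 2.65632, 0)–(0.6707, 2.41232, 0.363384)  len=0.4377
  (v6,v10,v11) [+--] → (0.6707, 2.41232, 0.363384)–(0.6707, 2.24123, 0.6182)  len=0.3069
  (v6,v11,v7) [+-+] → (0.6707, 2.24123, 0.6182)–(0.6707, 1.75949, 0.448851)  len=0.5106
  (v7,v11,v12) [+--] → (0.6707, 1.75949, 0.448851)–(0.6707, 1.56962, 0.3821)  len=0.2013
  (v7,v12,v8) [+-+] → (0.6707, 1.56962, 0.3821)–(0.6707, 1.56962, -0.14389)  len=0.5260
  (v8,v12,v13) [+--] → (0.6707, 1.56962, -0.14389)–(0.6707, 1.56962, -0.3821)  len=0.2382
  (v8,v13,v9) [+-+] → (0.6707, 1.56962, -0.3821)–(0.6707, 1.92872, -0.508337)  len=0.3806
  (v9,v13,v14) [+--] → (0.6707, 1.92872, -0.508337)–(0.6707, 2.24123, -0.6182)  len=0.3313
  (v9,v14,v5) [+-+] → (0.6707, 2.24123, -0.6182)–(0.6707, 2.45067, -0.306286)  len=0.3757
  (v5,v14,v10) [+--] → (0.6707, 2.45067, -0.306286)–(0.6707, 2.65632, 0)  len=0.3689
  (v25,v30,v26) [-+-] → (0.6707, -2.65632, 0)–(0.6707, -2.45067, 0.306286)  len=0.3689
  (v26,v30,v31) [-++] → (0.6707, -2.45067, 0.306286)–(0.6707, -2.24123, 0.6182)  len=0.3757
  (v26,v31,v27) [-+-] → (0.6707, -2.24123, 0.6182)–(0.6707, -1.92872, 0.508337)  len=0.3313
  (v27,v31,v32) [-++] → (0.6707, -1.92872, 0.508337)–(0.6707, -1.56962, 0.3821)  len=0.3806
  (v27,v32,v28) [-+-] → (0.6707, -1.56962, 0.3821)–(0.6707, -1.56962, 0.14389)  len=0.2382
  (v28,v32,v33) [-++] → (0.6707, -1.56962, 0.14389)–(0.6707, -1.56962, -0.3821)  len=0.5260
  (v28,v33,v29) [-+-] → (0.6707, -1.56962, -0.3821)–(0.6707, -1.75949, -0.448851)  len=0.2013
  (v29,v33,v34) [-++] → (0.6707, -1.75949, -0.448851)–(0.6707, -2.24123, -0.6182)  len=0.5106
  (v29,v34,v25) [-+-] → (0.6707, -2.24123, -0.6182)–(0.6707, -2.41232, -0.363384)  len=0.3069
  (v25,v34,v30) [-++] → (0.6707, -2.41232, -0.363384)–(0.6707, -2.65632, 0)  len=0.4377

Chained into 2 loop(s):
  loop 1: 10 segments, perimeter = 3.6773
  loop 2: 10 segments, perimeter = 3.6773
Total perimeter = 7.355

loops=2 perimeter=7.355


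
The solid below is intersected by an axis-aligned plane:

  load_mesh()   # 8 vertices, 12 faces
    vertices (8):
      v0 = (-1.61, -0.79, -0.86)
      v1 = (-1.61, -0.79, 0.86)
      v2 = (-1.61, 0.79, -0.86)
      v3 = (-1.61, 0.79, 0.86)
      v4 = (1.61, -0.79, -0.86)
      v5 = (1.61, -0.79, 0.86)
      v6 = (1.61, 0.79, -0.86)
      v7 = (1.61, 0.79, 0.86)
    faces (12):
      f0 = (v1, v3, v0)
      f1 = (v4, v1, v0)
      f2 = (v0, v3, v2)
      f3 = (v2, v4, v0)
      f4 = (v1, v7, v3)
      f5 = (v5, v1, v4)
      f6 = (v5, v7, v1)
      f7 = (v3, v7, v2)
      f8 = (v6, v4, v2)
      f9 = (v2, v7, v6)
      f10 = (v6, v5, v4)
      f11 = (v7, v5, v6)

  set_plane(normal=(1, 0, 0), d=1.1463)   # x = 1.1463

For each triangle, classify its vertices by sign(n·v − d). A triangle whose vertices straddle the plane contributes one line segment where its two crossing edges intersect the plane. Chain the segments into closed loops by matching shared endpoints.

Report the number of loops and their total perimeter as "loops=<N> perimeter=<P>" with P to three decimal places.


loops=1 perimeter=6.600

Straddling triangles (8 of 12):
  (v4,v1,v0) [+--] → (1.1463, -0.79, -0.612309)–(1.1463, -0.79, -0.86)  len=0.2477
  (v2,v4,v0) [-+-] → (1.1463, -0.56247, -0.86)–(1.1463, -0.79, -0.86)  len=0.2275
  (v1,v7,v3) [-+-] → (1.1463, 0.56247, 0.86)–(1.1463, 0.79, 0.86)  len=0.2275
  (v5,v1,v4) [+-+] → (1.1463, -0.79, 0.86)–(1.1463, -0.79, -0.612309)  len=1.4723
  (v5,v7,v1) [++-] → (1.1463, 0.56247, 0.86)–(1.1463, -0.79, 0.86)  len=1.3525
  (v3,v7,v2) [-+-] → (1.1463, 0.79, 0.86)–(1.1463, 0.79, 0.612309)  len=0.2477
  (v6,v4,v2) [++-] → (1.1463, -0.56247, -0.86)–(1.1463, 0.79, -0.86)  len=1.3525
  (v2,v7,v6) [-++] → (1.1463, 0.79, 0.612309)–(1.1463, 0.79, -0.86)  len=1.4723

Chained into 1 loop(s):
  loop 1: 8 segments, perimeter = 6.6000
Total perimeter = 6.600


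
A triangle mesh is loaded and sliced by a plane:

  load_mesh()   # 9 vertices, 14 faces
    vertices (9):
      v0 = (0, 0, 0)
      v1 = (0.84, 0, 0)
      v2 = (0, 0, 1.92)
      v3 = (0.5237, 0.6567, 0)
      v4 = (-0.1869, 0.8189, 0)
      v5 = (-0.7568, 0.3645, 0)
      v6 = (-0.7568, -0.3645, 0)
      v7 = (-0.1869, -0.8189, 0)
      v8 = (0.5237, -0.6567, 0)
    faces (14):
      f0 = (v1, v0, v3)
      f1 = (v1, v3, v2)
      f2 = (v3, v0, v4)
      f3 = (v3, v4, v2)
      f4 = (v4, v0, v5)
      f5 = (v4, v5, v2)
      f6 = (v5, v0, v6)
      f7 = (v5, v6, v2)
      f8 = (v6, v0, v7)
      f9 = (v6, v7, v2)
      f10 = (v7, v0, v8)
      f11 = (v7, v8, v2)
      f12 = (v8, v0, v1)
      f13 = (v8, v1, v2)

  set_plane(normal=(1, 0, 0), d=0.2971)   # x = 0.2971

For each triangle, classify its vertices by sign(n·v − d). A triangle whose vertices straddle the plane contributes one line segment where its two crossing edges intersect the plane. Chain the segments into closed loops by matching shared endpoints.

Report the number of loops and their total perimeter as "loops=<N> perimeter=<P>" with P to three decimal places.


Straddling triangles (8 of 14):
  (v1,v0,v3) [+-+] → (0.2971, 0, 0)–(0.2971, 0.372552, 0)  len=0.3726
  (v1,v3,v2) [++-] → (0.2971, 0.372552, 0.830766)–(0.2971, 0, 1.24091)  len=0.5541
  (v3,v0,v4) [+--] → (0.2971, 0.372552, 0)–(0.2971, 0.708423, 0)  len=0.3359
  (v3,v4,v2) [+--] → (0.2971, 0.708423, 0)–(0.2971, 0.372552, 0.830766)  len=0.8961
  (v7,v0,v8) [--+] → (0.2971, -0.372552, 0)–(0.2971, -0.708423, 0)  len=0.3359
  (v7,v8,v2) [-+-] → (0.2971, -0.708423, 0)–(0.2971, -0.372552, 0.830766)  len=0.8961
  (v8,v0,v1) [+-+] → (0.2971, -0.372552, 0)–(0.2971, 0, 0)  len=0.3726
  (v8,v1,v2) [++-] → (0.2971, 0, 1.24091)–(0.2971, -0.372552, 0.830766)  len=0.5541

Chained into 1 loop(s):
  loop 1: 8 segments, perimeter = 4.3172
Total perimeter = 4.317

loops=1 perimeter=4.317


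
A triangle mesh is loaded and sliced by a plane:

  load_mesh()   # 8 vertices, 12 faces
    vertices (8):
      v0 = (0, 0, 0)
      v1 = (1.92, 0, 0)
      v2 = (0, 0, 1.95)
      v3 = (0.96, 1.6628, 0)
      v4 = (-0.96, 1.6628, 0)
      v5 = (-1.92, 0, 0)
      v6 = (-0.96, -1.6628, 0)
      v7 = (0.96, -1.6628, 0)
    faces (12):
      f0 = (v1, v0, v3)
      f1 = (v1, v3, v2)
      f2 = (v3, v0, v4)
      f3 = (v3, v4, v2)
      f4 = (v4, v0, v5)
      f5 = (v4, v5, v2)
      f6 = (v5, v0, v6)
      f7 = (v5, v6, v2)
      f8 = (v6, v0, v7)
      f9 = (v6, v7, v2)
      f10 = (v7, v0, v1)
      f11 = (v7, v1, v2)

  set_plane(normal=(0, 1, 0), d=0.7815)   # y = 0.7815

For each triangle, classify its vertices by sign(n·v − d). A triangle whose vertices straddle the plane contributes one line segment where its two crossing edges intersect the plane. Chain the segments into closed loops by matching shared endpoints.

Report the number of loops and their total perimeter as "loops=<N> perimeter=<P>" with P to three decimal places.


Straddling triangles (6 of 12):
  (v1,v0,v3) [--+] → (0.451191, 0.7815, 0)–(1.46881, 0.7815, 0)  len=1.0176
  (v1,v3,v2) [-+-] → (1.46881, 0.7815, 0)–(0.451191, 0.7815, 1.03352)  len=1.4504
  (v3,v0,v4) [+-+] → (0.451191, 0.7815, 0)–(-0.451191, 0.7815, 0)  len=0.9024
  (v3,v4,v2) [++-] → (-0.451191, 0.7815, 1.03352)–(0.451191, 0.7815, 1.03352)  len=0.9024
  (v4,v0,v5) [+--] → (-0.451191, 0.7815, 0)–(-1.46881, 0.7815, 0)  len=1.0176
  (v4,v5,v2) [+--] → (-1.46881, 0.7815, 0)–(-0.451191, 0.7815, 1.03352)  len=1.4504

Chained into 1 loop(s):
  loop 1: 6 segments, perimeter = 6.7408
Total perimeter = 6.741

loops=1 perimeter=6.741


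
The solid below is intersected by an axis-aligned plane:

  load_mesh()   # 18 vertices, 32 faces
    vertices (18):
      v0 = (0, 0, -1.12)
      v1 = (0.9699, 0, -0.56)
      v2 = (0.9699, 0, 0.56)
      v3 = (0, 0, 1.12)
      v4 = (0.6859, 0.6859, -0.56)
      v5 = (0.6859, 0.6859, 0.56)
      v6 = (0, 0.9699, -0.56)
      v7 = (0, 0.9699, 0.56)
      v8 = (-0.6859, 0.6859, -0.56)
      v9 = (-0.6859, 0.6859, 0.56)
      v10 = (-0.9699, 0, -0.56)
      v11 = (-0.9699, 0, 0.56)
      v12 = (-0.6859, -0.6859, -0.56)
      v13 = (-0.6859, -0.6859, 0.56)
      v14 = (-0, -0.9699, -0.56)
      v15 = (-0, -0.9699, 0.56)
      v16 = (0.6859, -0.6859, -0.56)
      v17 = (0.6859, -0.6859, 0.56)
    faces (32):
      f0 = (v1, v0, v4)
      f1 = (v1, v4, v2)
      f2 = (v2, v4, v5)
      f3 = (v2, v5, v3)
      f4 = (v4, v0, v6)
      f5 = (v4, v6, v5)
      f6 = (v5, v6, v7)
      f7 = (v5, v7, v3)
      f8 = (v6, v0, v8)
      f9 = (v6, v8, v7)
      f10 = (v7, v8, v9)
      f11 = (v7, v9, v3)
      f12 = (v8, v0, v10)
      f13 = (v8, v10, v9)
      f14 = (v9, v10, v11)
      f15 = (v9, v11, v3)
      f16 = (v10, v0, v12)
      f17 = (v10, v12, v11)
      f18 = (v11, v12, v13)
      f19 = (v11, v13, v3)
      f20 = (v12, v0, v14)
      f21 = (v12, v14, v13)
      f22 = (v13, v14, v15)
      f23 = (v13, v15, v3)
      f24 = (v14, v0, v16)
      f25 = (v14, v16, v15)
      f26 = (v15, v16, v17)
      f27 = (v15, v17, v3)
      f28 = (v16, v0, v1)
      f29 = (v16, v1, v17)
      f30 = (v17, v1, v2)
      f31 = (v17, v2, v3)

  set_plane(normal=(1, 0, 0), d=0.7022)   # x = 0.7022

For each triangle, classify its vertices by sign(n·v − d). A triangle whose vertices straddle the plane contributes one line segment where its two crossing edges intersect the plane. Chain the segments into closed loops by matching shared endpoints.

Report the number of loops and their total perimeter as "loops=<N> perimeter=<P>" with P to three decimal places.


loops=1 perimeter=4.899

Straddling triangles (8 of 32):
  (v1,v0,v4) [+--] → (0.7022, 0, -0.714564)–(0.7022, 0.646533, -0.56)  len=0.6648
  (v1,v4,v2) [+-+] → (0.7022, 0.646533, -0.56)–(0.7022, 0.646533, -0.495718)  len=0.0643
  (v2,v4,v5) [+--] → (0.7022, 0.646533, -0.495718)–(0.7022, 0.646533, 0.56)  len=1.0557
  (v2,v5,v3) [+--] → (0.7022, 0.646533, 0.56)–(0.7022, 0, 0.714564)  len=0.6648
  (v16,v0,v1) [--+] → (0.7022, 0, -0.714564)–(0.7022, -0.646533, -0.56)  len=0.6648
  (v16,v1,v17) [-+-] → (0.7022, -0.646533, -0.56)–(0.7022, -0.646533, 0.495718)  len=1.0557
  (v17,v1,v2) [-++] → (0.7022, -0.646533, 0.495718)–(0.7022, -0.646533, 0.56)  len=0.0643
  (v17,v2,v3) [-+-] → (0.7022, -0.646533, 0.56)–(0.7022, 0, 0.714564)  len=0.6648

Chained into 1 loop(s):
  loop 1: 8 segments, perimeter = 4.8990
Total perimeter = 4.899


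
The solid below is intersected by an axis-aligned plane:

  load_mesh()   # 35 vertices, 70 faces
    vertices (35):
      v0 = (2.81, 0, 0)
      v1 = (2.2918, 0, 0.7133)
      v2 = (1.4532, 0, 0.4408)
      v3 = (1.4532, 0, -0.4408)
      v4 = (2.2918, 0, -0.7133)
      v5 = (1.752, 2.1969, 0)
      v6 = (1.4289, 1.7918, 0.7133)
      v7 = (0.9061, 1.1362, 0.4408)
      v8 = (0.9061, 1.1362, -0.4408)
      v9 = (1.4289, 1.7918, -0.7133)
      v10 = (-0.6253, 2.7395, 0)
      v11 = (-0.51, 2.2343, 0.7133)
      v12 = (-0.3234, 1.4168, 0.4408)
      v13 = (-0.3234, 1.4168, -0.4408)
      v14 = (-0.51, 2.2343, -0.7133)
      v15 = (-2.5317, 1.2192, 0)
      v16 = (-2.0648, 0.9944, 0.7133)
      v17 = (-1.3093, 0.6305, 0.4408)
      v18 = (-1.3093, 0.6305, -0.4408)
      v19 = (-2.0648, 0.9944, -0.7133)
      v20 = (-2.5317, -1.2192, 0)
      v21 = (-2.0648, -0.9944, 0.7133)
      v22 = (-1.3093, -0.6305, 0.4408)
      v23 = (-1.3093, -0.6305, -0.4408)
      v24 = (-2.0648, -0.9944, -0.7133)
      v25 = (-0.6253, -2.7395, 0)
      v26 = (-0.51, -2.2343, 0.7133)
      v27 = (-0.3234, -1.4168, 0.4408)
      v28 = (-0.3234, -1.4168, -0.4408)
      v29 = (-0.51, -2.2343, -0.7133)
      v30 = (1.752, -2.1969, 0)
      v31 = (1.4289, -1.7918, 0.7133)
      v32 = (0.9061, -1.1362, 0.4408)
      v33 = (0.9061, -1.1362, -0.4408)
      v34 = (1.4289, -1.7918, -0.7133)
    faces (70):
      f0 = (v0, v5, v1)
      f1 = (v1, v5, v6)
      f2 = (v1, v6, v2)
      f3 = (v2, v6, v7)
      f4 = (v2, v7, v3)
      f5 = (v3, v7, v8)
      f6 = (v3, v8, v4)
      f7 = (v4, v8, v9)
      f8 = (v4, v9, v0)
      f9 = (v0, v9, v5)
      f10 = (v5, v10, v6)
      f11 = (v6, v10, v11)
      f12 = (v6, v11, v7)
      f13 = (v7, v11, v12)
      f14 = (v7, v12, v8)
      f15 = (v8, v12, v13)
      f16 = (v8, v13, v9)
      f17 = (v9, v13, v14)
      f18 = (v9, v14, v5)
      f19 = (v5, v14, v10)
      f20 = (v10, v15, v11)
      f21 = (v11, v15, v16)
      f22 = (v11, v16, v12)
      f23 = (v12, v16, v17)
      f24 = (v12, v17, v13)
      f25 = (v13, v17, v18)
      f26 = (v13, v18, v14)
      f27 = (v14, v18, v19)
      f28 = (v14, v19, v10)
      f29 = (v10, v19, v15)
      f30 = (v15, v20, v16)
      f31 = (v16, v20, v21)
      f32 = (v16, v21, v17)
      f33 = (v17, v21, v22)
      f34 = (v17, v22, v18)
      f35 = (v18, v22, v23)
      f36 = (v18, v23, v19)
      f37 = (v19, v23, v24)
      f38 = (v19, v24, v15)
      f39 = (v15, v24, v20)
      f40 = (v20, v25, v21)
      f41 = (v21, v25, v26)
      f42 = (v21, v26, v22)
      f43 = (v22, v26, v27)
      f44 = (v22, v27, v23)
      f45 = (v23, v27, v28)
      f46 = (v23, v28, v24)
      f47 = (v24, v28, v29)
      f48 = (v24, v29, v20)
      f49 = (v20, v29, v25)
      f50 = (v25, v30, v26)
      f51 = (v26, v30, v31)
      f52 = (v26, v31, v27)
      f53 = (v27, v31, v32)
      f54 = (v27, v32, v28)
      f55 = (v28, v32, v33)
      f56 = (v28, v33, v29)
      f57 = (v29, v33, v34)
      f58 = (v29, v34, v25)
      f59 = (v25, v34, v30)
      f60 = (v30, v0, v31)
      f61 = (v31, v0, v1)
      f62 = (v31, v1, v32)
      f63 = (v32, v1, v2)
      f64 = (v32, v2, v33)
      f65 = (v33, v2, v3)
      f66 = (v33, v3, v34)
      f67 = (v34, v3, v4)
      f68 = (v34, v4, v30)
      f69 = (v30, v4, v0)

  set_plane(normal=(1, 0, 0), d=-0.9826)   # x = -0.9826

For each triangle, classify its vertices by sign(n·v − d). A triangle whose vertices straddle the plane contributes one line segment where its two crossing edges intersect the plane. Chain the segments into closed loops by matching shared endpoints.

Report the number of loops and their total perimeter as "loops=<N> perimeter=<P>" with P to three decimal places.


Straddling triangles (20 of 70):
  (v10,v15,v11) [+-+] → (-0.9826, 2.45456, 0)–(-0.9826, 1.99701, 0.546556)  len=0.7128
  (v11,v15,v16) [+--] → (-0.9826, 1.99701, 0.546556)–(-0.9826, 1.85742, 0.7133)  len=0.2175
  (v11,v16,v12) [+-+] → (-0.9826, 1.85742, 0.7133)–(-0.9826, 1.2569, 0.543954)  len=0.6239
  (v12,v16,v17) [+--] → (-0.9826, 1.2569, 0.543954)–(-0.9826, 0.891058, 0.4408)  len=0.3801
  (v12,v17,v13) [+-+] → (-0.9826, 0.891058, 0.4408)–(-0.9826, 0.891058, 0.148662)  len=0.2921
  (v13,v17,v18) [+--] → (-0.9826, 0.891058, 0.148662)–(-0.9826, 0.891058, -0.4408)  len=0.5895
  (v13,v18,v14) [+-+] → (-0.9826, 0.891058, -0.4408)–(-0.9826, 1.28603, -0.55218)  len=0.4104
  (v14,v18,v19) [+--] → (-0.9826, 1.28603, -0.55218)–(-0.9826, 1.85742, -0.7133)  len=0.5937
  (v14,v19,v10) [+-+] → (-0.9826, 1.85742, -0.7133)–(-0.9826, 2.30635, -0.177049)  len=0.6994
  (v10,v19,v15) [+--] → (-0.9826, 2.30635, -0.177049)–(-0.9826, 2.45456, 0)  len=0.2309
  (v20,v25,v21) [-+-] → (-0.9826, -2.45456, 0)–(-0.9826, -2.30635, 0.177049)  len=0.2309
  (v21,v25,v26) [-++] → (-0.9826, -2.30635, 0.177049)–(-0.9826, -1.85742, 0.7133)  len=0.6994
  (v21,v26,v22) [-+-] → (-0.9826, -1.85742, 0.7133)–(-0.9826, -1.28603, 0.55218)  len=0.5937
  (v22,v26,v27) [-++] → (-0.9826, -1.28603, 0.55218)–(-0.9826, -0.891058, 0.4408)  len=0.4104
  (v22,v27,v23) [-+-] → (-0.9826, -0.891058, 0.4408)–(-0.9826, -0.891058, -0.148662)  len=0.5895
  (v23,v27,v28) [-++] → (-0.9826, -0.891058, -0.148662)–(-0.9826, -0.891058, -0.4408)  len=0.2921
  (v23,v28,v24) [-+-] → (-0.9826, -0.891058, -0.4408)–(-0.9826, -1.2569, -0.543954)  len=0.3801
  (v24,v28,v29) [-++] → (-0.9826, -1.2569, -0.543954)–(-0.9826, -1.85742, -0.7133)  len=0.6239
  (v24,v29,v20) [-+-] → (-0.9826, -1.85742, -0.7133)–(-0.9826, -1.99701, -0.546556)  len=0.2175
  (v20,v29,v25) [-++] → (-0.9826, -1.99701, -0.546556)–(-0.9826, -2.45456, 0)  len=0.7128

Chained into 2 loop(s):
  loop 1: 10 segments, perimeter = 4.7502
  loop 2: 10 segments, perimeter = 4.7502
Total perimeter = 9.500

loops=2 perimeter=9.500


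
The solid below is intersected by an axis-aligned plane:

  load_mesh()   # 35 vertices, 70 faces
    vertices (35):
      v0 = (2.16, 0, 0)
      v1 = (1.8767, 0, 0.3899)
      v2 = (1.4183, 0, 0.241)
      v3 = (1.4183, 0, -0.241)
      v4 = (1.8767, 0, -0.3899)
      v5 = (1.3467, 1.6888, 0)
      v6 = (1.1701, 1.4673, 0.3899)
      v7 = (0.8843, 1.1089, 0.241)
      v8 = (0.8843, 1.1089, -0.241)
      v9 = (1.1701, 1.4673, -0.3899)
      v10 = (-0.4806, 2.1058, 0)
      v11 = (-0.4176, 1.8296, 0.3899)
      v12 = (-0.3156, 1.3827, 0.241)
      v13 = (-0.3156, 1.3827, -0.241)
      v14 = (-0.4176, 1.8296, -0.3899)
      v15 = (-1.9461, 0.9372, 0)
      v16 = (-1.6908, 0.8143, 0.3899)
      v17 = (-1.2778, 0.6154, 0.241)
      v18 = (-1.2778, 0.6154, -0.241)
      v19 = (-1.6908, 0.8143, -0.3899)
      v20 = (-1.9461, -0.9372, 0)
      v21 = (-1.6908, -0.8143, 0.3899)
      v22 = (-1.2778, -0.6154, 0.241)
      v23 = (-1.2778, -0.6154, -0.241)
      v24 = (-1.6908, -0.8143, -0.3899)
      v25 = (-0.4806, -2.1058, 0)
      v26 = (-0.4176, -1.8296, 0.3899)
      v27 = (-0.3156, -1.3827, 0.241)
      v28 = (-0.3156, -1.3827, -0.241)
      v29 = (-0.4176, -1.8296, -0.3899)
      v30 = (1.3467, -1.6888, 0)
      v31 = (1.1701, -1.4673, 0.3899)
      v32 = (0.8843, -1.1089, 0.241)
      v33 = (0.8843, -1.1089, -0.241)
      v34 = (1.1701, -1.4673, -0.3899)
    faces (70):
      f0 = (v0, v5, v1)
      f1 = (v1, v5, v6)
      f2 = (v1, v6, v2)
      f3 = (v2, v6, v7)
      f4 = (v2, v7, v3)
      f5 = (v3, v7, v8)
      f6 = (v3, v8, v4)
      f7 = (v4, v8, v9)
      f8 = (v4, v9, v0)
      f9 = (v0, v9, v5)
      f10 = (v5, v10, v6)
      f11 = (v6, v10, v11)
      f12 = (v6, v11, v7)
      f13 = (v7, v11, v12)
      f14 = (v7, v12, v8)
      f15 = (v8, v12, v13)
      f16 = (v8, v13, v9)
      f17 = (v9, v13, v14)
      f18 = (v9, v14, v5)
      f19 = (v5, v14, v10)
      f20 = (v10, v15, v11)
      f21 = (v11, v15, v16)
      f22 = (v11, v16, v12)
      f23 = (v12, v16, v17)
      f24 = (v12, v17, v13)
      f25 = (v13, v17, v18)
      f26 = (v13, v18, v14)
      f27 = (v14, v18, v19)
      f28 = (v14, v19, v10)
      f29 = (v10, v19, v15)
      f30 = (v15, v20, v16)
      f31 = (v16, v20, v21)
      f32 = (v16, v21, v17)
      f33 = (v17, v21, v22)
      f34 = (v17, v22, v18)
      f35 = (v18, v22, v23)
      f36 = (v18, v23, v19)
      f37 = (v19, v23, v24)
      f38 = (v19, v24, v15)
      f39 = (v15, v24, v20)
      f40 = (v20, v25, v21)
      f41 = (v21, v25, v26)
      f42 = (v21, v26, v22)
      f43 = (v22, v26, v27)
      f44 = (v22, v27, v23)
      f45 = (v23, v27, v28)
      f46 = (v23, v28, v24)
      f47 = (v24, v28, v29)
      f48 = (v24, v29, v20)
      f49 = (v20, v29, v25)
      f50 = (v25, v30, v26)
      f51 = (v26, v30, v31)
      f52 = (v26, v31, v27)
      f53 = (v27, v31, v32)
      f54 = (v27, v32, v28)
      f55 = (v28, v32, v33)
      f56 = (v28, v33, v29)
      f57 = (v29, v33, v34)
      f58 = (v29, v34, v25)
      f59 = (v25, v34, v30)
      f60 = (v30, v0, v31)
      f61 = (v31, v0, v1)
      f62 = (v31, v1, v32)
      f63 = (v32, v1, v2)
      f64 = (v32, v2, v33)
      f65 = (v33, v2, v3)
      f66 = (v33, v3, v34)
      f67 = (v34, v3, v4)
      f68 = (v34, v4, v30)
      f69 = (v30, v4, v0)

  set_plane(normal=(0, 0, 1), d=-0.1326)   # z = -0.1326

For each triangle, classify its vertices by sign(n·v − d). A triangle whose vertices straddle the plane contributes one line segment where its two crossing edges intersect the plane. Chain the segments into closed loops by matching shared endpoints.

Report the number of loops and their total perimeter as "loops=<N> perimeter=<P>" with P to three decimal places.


Straddling triangles (28 of 70):
  (v2,v7,v3) [++-] → (1.29821, 0.249387, -0.1326)–(1.4183, 0, -0.1326)  len=0.2768
  (v3,v7,v8) [-+-] → (1.29821, 0.249387, -0.1326)–(0.8843, 1.1089, -0.1326)  len=0.9540
  (v4,v9,v0) [--+] → (1.82335, 0.49901, -0.1326)–(2.06365, 0, -0.1326)  len=0.5539
  (v0,v9,v5) [+-+] → (1.82335, 0.49901, -0.1326)–(1.28664, 1.61347, -0.1326)  len=1.2370
  (v7,v12,v8) [++-] → (0.614447, 1.17048, -0.1326)–(0.8843, 1.1089, -0.1326)  len=0.2768
  (v8,v12,v13) [-+-] → (0.614447, 1.17048, -0.1326)–(-0.3156, 1.3827, -0.1326)  len=0.9540
  (v9,v14,v5) [--+] → (0.746684, 1.73668, -0.1326)–(1.28664, 1.61347, -0.1326)  len=0.5538
  (v5,v14,v10) [+-+] → (0.746684, 1.73668, -0.1326)–(-0.459175, 2.01187, -0.1326)  len=1.2369
  (v12,v17,v13) [++-] → (-0.531995, 1.21014, -0.1326)–(-0.3156, 1.3827, -0.1326)  len=0.2768
  (v13,v17,v18) [-+-] → (-0.531995, 1.21014, -0.1326)–(-1.2778, 0.6154, -0.1326)  len=0.9539
  (v14,v19,v10) [--+] → (-0.892174, 1.66658, -0.1326)–(-0.459175, 2.01187, -0.1326)  len=0.5538
  (v10,v19,v15) [+-+] → (-0.892174, 1.66658, -0.1326)–(-1.85928, 0.895403, -0.1326)  len=1.2369
  (v17,v22,v18) [++-] → (-1.2778, 0.338598, -0.1326)–(-1.2778, 0.6154, -0.1326)  len=0.2768
  (v18,v22,v23) [-+-] → (-1.2778, 0.338598, -0.1326)–(-1.2778, -0.6154, -0.1326)  len=0.9540
  (v19,v24,v15) [--+] → (-1.85928, 0.341537, -0.1326)–(-1.85928, 0.895403, -0.1326)  len=0.5539
  (v15,v24,v20) [+-+] → (-1.85928, 0.341537, -0.1326)–(-1.85928, -0.895403, -0.1326)  len=1.2369
  (v22,v27,v23) [++-] → (-1.0614, -0.787963, -0.1326)–(-1.2778, -0.6154, -0.1326)  len=0.2768
  (v23,v27,v28) [-+-] → (-1.0614, -0.787963, -0.1326)–(-0.3156, -1.3827, -0.1326)  len=0.9539
  (v24,v29,v20) [--+] → (-1.42628, -1.24069, -0.1326)–(-1.85928, -0.895403, -0.1326)  len=0.5538
  (v20,v29,v25) [+-+] → (-1.42628, -1.24069, -0.1326)–(-0.459175, -2.01187, -0.1326)  len=1.2369
  (v27,v32,v28) [++-] → (-0.045747, -1.32112, -0.1326)–(-0.3156, -1.3827, -0.1326)  len=0.2768
  (v28,v32,v33) [-+-] → (-0.045747, -1.32112, -0.1326)–(0.8843, -1.1089, -0.1326)  len=0.9540
  (v29,v34,v25) [--+] → (0.0807819, -1.88865, -0.1326)–(-0.459175, -2.01187, -0.1326)  len=0.5538
  (v25,v34,v30) [+-+] → (0.0807819, -1.88865, -0.1326)–(1.28664, -1.61347, -0.1326)  len=1.2369
  (v32,v2,v33) [++-] → (1.00439, -0.859513, -0.1326)–(0.8843, -1.1089, -0.1326)  len=0.2768
  (v33,v2,v3) [-+-] → (1.00439, -0.859513, -0.1326)–(1.4183, 0, -0.1326)  len=0.9540
  (v34,v4,v30) [--+] → (1.52695, -1.11446, -0.1326)–(1.28664, -1.61347, -0.1326)  len=0.5539
  (v30,v4,v0) [+-+] → (1.52695, -1.11446, -0.1326)–(2.06365, 0, -0.1326)  len=1.2370

Chained into 2 loop(s):
  loop 1: 14 segments, perimeter = 8.6152
  loop 2: 14 segments, perimeter = 12.5353
Total perimeter = 21.151

loops=2 perimeter=21.151


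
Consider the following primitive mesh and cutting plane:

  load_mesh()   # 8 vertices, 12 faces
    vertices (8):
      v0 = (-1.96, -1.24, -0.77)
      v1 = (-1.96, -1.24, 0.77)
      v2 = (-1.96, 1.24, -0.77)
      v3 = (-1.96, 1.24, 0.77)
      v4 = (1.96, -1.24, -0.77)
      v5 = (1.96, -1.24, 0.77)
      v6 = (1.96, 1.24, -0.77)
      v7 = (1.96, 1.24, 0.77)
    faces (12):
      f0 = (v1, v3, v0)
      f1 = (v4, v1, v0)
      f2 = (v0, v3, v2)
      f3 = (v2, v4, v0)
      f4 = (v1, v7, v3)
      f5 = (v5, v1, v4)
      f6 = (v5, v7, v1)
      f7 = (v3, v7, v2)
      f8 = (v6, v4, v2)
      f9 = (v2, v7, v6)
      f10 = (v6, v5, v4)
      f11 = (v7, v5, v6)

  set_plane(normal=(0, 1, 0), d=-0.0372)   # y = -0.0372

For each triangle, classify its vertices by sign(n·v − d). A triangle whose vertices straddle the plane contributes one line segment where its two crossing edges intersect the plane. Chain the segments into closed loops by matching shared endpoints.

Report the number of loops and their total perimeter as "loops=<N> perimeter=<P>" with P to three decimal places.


Straddling triangles (8 of 12):
  (v1,v3,v0) [-+-] → (-1.96, -0.0372, 0.77)–(-1.96, -0.0372, -0.0231)  len=0.7931
  (v0,v3,v2) [-++] → (-1.96, -0.0372, -0.0231)–(-1.96, -0.0372, -0.77)  len=0.7469
  (v2,v4,v0) [+--] → (0.0588, -0.0372, -0.77)–(-1.96, -0.0372, -0.77)  len=2.0188
  (v1,v7,v3) [-++] → (-0.0588, -0.0372, 0.77)–(-1.96, -0.0372, 0.77)  len=1.9012
  (v5,v7,v1) [-+-] → (1.96, -0.0372, 0.77)–(-0.0588, -0.0372, 0.77)  len=2.0188
  (v6,v4,v2) [+-+] → (1.96, -0.0372, -0.77)–(0.0588, -0.0372, -0.77)  len=1.9012
  (v6,v5,v4) [+--] → (1.96, -0.0372, 0.0231)–(1.96, -0.0372, -0.77)  len=0.7931
  (v7,v5,v6) [+-+] → (1.96, -0.0372, 0.77)–(1.96, -0.0372, 0.0231)  len=0.7469

Chained into 1 loop(s):
  loop 1: 8 segments, perimeter = 10.9200
Total perimeter = 10.920

loops=1 perimeter=10.920


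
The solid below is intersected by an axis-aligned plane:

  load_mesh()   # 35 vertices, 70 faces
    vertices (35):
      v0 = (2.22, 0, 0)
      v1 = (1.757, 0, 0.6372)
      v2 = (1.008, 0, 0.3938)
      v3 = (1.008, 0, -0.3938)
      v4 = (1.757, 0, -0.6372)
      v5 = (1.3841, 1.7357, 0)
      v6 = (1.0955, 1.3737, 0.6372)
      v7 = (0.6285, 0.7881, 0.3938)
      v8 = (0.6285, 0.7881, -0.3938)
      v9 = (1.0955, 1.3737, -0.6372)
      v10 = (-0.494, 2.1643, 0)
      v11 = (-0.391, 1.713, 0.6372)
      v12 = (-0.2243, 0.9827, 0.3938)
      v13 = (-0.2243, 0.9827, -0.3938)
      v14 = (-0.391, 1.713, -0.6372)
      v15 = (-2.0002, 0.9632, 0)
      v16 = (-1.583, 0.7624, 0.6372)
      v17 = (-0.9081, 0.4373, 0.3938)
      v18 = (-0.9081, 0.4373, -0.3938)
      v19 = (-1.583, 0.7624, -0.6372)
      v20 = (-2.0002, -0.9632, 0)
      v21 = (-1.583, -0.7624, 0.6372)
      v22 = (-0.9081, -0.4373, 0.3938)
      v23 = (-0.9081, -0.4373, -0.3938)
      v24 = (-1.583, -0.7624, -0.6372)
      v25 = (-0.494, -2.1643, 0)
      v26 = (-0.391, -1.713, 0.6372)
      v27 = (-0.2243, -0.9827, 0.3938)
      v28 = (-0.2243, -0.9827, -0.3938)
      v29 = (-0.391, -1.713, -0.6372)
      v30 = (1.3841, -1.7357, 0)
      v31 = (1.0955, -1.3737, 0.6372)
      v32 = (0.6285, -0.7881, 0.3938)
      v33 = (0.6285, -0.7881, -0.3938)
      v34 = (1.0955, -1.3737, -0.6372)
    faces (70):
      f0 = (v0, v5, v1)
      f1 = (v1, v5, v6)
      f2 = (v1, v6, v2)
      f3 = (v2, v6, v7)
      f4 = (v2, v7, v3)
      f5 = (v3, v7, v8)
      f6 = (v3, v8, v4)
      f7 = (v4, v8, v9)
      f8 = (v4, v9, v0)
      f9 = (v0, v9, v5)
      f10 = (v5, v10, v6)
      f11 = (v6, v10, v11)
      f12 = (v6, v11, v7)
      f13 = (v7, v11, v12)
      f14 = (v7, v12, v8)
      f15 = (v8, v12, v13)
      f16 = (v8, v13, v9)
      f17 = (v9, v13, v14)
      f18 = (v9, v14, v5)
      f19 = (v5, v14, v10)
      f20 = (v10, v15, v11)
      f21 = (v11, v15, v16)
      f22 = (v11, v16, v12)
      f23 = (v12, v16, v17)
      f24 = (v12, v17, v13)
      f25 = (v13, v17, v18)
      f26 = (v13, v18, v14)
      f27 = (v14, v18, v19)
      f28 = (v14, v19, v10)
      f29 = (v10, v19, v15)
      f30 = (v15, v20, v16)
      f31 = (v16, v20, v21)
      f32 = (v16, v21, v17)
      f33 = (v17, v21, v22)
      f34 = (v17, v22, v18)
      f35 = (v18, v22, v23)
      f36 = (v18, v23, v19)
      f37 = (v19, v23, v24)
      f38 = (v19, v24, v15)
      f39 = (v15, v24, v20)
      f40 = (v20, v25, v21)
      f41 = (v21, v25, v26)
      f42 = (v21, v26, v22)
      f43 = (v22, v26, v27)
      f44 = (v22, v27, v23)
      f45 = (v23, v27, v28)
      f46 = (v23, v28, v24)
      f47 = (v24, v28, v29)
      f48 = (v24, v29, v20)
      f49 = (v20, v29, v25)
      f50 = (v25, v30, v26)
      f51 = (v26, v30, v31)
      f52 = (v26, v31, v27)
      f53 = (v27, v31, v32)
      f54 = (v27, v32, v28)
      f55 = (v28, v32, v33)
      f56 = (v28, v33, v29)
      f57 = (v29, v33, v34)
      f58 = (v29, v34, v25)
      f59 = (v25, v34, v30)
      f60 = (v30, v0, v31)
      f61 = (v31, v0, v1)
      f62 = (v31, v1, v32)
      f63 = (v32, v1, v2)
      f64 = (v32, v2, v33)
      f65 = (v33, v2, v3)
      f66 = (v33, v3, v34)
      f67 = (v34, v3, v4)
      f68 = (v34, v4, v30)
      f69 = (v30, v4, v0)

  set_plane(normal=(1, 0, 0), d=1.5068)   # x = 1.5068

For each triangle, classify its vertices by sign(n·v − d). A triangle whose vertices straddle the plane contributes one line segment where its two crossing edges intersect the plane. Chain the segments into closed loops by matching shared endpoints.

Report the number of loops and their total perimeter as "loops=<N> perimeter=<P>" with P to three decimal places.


loops=1 perimeter=6.717

Straddling triangles (14 of 70):
  (v0,v5,v1) [+-+] → (1.5068, 1.48092, 0)–(1.5068, 1.16458, 0.209666)  len=0.3795
  (v1,v5,v6) [+--] → (1.5068, 1.16458, 0.209666)–(1.5068, 0.519576, 0.6372)  len=0.7738
  (v1,v6,v2) [+--] → (1.5068, 0.519576, 0.6372)–(1.5068, 0, 0.555893)  len=0.5259
  (v3,v8,v4) [--+] → (1.5068, 0.17473, -0.583236)–(1.5068, 0, -0.555893)  len=0.1769
  (v4,v8,v9) [+--] → (1.5068, 0.17473, -0.583236)–(1.5068, 0.519576, -0.6372)  len=0.3490
  (v4,v9,v0) [+-+] → (1.5068, 0.519576, -0.6372)–(1.5068, 0.871252, -0.404136)  len=0.4219
  (v0,v9,v5) [+--] → (1.5068, 0.871252, -0.404136)–(1.5068, 1.48092, 0)  len=0.7315
  (v30,v0,v31) [-+-] → (1.5068, -1.48092, 0)–(1.5068, -0.871252, 0.404136)  len=0.7315
  (v31,v0,v1) [-++] → (1.5068, -0.871252, 0.404136)–(1.5068, -0.519576, 0.6372)  len=0.4219
  (v31,v1,v32) [-+-] → (1.5068, -0.519576, 0.6372)–(1.5068, -0.17473, 0.583236)  len=0.3490
  (v32,v1,v2) [-+-] → (1.5068, -0.17473, 0.583236)–(1.5068, 0, 0.555893)  len=0.1769
  (v34,v3,v4) [--+] → (1.5068, 0, -0.555893)–(1.5068, -0.519576, -0.6372)  len=0.5259
  (v34,v4,v30) [-+-] → (1.5068, -0.519576, -0.6372)–(1.5068, -1.16458, -0.209666)  len=0.7738
  (v30,v4,v0) [-++] → (1.5068, -1.16458, -0.209666)–(1.5068, -1.48092, 0)  len=0.3795

Chained into 1 loop(s):
  loop 1: 14 segments, perimeter = 6.7170
Total perimeter = 6.717


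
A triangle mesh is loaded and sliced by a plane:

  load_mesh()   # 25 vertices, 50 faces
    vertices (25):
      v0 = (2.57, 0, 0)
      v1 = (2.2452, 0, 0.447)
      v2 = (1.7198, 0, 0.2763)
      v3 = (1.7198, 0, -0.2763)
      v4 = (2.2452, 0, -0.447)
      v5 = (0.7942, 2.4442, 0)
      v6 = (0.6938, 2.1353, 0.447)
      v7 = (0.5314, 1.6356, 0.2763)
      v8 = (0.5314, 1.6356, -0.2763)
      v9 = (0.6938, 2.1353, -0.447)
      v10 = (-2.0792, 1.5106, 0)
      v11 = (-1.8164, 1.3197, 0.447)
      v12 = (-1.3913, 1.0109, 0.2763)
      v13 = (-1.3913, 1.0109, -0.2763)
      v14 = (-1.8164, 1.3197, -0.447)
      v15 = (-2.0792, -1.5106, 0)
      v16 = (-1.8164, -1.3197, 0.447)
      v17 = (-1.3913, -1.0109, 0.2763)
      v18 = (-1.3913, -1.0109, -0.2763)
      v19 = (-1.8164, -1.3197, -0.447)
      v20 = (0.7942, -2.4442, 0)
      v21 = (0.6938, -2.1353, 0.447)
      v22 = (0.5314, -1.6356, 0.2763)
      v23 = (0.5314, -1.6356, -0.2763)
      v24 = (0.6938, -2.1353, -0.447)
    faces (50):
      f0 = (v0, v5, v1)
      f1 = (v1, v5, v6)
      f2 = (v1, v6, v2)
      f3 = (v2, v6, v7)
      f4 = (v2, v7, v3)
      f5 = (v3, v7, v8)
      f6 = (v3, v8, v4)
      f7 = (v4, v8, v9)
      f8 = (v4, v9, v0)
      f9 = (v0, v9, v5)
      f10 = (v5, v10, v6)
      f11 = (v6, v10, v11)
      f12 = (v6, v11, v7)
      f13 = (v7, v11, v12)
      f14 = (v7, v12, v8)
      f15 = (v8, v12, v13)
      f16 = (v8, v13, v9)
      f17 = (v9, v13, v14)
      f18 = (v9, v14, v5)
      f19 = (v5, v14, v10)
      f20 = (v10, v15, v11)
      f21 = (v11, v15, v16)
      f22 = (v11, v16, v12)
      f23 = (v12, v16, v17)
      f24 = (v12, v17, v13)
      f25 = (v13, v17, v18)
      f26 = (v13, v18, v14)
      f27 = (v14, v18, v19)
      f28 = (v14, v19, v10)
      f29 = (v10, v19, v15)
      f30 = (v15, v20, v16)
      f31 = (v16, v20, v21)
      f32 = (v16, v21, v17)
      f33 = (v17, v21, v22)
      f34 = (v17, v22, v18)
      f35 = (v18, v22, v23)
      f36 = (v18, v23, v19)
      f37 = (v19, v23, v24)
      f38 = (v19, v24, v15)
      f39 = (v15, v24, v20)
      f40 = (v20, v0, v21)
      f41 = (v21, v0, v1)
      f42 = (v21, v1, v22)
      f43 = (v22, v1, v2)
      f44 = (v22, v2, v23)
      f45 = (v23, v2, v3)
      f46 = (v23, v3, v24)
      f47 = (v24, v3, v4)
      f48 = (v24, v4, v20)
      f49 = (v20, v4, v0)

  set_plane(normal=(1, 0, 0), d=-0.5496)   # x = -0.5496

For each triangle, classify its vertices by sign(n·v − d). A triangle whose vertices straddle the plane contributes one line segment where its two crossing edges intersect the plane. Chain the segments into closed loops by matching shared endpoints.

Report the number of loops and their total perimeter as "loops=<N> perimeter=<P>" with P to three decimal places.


Straddling triangles (20 of 50):
  (v5,v10,v6) [+-+] → (-0.5496, 2.00758, 0)–(-0.5496, 1.85519, 0.246567)  len=0.2899
  (v6,v10,v11) [+--] → (-0.5496, 1.85519, 0.246567)–(-0.5496, 1.7313, 0.447)  len=0.2356
  (v6,v11,v7) [+-+] → (-0.5496, 1.7313, 0.447)–(-0.5496, 1.49015, 0.354896)  len=0.2581
  (v7,v11,v12) [+--] → (-0.5496, 1.49015, 0.354896)–(-0.5496, 1.28437, 0.2763)  len=0.2203
  (v7,v12,v8) [+-+] → (-0.5496, 1.28437, 0.2763)–(-0.5496, 1.28437, 0.0343884)  len=0.2419
  (v8,v12,v13) [+--] → (-0.5496, 1.28437, 0.0343884)–(-0.5496, 1.28437, -0.2763)  len=0.3107
  (v8,v13,v9) [+-+] → (-0.5496, 1.28437, -0.2763)–(-0.5496, 1.46479, -0.345207)  len=0.1931
  (v9,v13,v14) [+--] → (-0.5496, 1.46479, -0.345207)–(-0.5496, 1.7313, -0.447)  len=0.2853
  (v9,v14,v5) [+-+] → (-0.5496, 1.7313, -0.447)–(-0.5496, 1.86537, -0.230092)  len=0.2550
  (v5,v14,v10) [+--] → (-0.5496, 1.86537, -0.230092)–(-0.5496, 2.00758, 0)  len=0.2705
  (v15,v20,v16) [-+-] → (-0.5496, -2.00758, 0)–(-0.5496, -1.86537, 0.230092)  len=0.2705
  (v16,v20,v21) [-++] → (-0.5496, -1.86537, 0.230092)–(-0.5496, -1.7313, 0.447)  len=0.2550
  (v16,v21,v17) [-+-] → (-0.5496, -1.7313, 0.447)–(-0.5496, -1.46479, 0.345207)  len=0.2853
  (v17,v21,v22) [-++] → (-0.5496, -1.46479, 0.345207)–(-0.5496, -1.28437, 0.2763)  len=0.1931
  (v17,v22,v18) [-+-] → (-0.5496, -1.28437, 0.2763)–(-0.5496, -1.28437, -0.0343884)  len=0.3107
  (v18,v22,v23) [-++] → (-0.5496, -1.28437, -0.0343884)–(-0.5496, -1.28437, -0.2763)  len=0.2419
  (v18,v23,v19) [-+-] → (-0.5496, -1.28437, -0.2763)–(-0.5496, -1.49015, -0.354896)  len=0.2203
  (v19,v23,v24) [-++] → (-0.5496, -1.49015, -0.354896)–(-0.5496, -1.7313, -0.447)  len=0.2581
  (v19,v24,v15) [-+-] → (-0.5496, -1.7313, -0.447)–(-0.5496, -1.85519, -0.246567)  len=0.2356
  (v15,v24,v20) [-++] → (-0.5496, -1.85519, -0.246567)–(-0.5496, -2.00758, 0)  len=0.2899

Chained into 2 loop(s):
  loop 1: 10 segments, perimeter = 2.5604
  loop 2: 10 segments, perimeter = 2.5604
Total perimeter = 5.121

loops=2 perimeter=5.121
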